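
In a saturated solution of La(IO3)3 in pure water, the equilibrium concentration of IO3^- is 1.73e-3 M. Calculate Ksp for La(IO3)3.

Ksp ≈ 2.99 × 10^-12

La(IO3)3(s) <=> La^3+(aq) + 3 IO3^-(aq)
Stoichiometry gives [La^3+] = (1/3)[IO3^-] = 5.767 × 10^-4 M.
Ksp = [La^3+][IO3^-]^3
Ksp = 5.767 × 10^-4 × (1.73 × 10^-3)^3 = 2.99 x 10^-12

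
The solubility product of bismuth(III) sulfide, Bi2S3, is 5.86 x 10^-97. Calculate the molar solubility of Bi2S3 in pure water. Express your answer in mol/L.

Bi2S3(s) ⇌ 2 Bi^3+ + 3 S^2-
Ksp = [Bi^3+]^2[S^2-]^3
With molar solubility s: [Bi^3+] = 2s, [S^2-] = 3s.
Substituting: Ksp = (2s)^2(3s)^3 = 108s^5
Solving, s = (5.86 x 10^-97/108)^(1/5) = 2.22 x 10^-20 M

s = 2.22 x 10^-20 M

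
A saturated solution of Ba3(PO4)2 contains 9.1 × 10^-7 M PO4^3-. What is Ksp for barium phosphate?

Ba3(PO4)2(s) ⇌ 3 Ba^2+ + 2 PO4^3-
Stoichiometry gives [Ba^2+] = (3/2)[PO4^3-] = 1.37 x 10^-6 M.
Ksp = [Ba^2+]^3[PO4^3-]^2
Ksp = (1.37 × 10^-6)^3 × (9.1 x 10^-7)^2 = 2.1 × 10^-30

Ksp ≈ 2.1e-30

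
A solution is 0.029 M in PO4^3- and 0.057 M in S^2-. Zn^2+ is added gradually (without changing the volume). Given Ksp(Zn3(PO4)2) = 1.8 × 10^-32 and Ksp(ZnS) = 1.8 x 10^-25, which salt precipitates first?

Precipitation of each salt starts when its ion product equals its Ksp.
For Zn3(PO4)2: 1.8 × 10^-32 = (0.029)^2 × [Zn^2+]^3  ⇒  [Zn^2+] = 2.8 × 10^-10 M.
For ZnS: 1.8 x 10^-25 = 0.057 × [Zn^2+]  ⇒  [Zn^2+] = 3.2 × 10^-24 M.
The salt with the lower threshold [Zn^2+] precipitates first: ZnS.

ZnS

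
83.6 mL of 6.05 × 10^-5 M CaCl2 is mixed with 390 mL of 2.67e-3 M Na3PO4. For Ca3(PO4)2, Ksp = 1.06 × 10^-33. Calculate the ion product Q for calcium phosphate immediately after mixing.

Total volume = 83.6 + 390 = 473.6 mL.
[Ca^2+] = 6.05 × 10^-5 × (83.6/473.6) = 1.068 × 10^-5 M
[PO4^3-] = 2.67 × 10^-3 × (390/473.6) = 2.199 x 10^-3 M
Ca3(PO4)2(s) <=> 3 Ca^2+(aq) + 2 PO4^3-(aq), so Q = [Ca^2+]^3[PO4^3-]^2
Q = (1.068 × 10^-5)^3(2.199 × 10^-3)^2 = 5.89 × 10^-21
Q > Ksp, so Ca3(PO4)2 will precipitate.

5.89 x 10^-21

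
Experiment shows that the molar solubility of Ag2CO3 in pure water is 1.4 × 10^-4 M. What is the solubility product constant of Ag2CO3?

1.1e-11

Ag2CO3(s) ⇌ 2 Ag^+ + CO3^2-
Let s = molar solubility. Then [Ag^+] = 2s and [CO3^2-] = s.
Ksp = [Ag^+]^2[CO3^2-]
So Ksp = (2s)^2 × s = 4s^3
With s = 1.4 × 10^-4: Ksp = 1.1 × 10^-11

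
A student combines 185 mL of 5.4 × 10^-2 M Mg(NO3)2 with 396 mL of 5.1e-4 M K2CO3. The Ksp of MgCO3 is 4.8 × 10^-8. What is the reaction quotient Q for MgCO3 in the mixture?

Total volume = 185 + 396 = 581 mL.
[Mg^2+] = 5.4 x 10^-2 × (185/581) = 1.72 × 10^-2 M
[CO3^2-] = 5.1 × 10^-4 × (396/581) = 3.48 × 10^-4 M
MgCO3(s) <=> Mg^2+ + CO3^2-, so Q = [Mg^2+][CO3^2-]
Q = (1.72 x 10^-2)(3.48 x 10^-4) = 6.0 × 10^-6
Q > Ksp, so MgCO3 will precipitate.

Q ≈ 6.0 × 10^-6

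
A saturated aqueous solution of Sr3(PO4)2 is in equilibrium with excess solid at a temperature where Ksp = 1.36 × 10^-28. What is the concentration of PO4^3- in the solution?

[PO4^3-] ≈ 2.09e-6 M

Sr3(PO4)2(s) ⇌ 3 Sr^2+(aq) + 2 PO4^3-(aq)
Ksp = [Sr^2+]^3[PO4^3-]^2
For each mole of Sr3(PO4)2 that dissolves: [Sr^2+] = 3s, [PO4^3-] = 2s.
So Ksp = (3s)^3 × (2s)^2 = 108s^5
Solving, s = (1.36 × 10^-28/108)^(1/5) = 1.047 x 10^-6 M
[PO4^3-] = 2s = 2.09 × 10^-6 M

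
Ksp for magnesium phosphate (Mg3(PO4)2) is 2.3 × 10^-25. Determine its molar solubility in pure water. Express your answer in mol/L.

4.6 × 10^-6 M

Mg3(PO4)2(s) <=> 3 Mg^2+(aq) + 2 PO4^3-(aq)
Ksp = [Mg^2+]^3[PO4^3-]^2
Let s = molar solubility. Then [Mg^2+] = 3s and [PO4^3-] = 2s.
So Ksp = (3s)^3 × (2s)^2 = 108s^5
s^5 = 2.3 × 10^-25 / 108, so s = 4.6 × 10^-6 M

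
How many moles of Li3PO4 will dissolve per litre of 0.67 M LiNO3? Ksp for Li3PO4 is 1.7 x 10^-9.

5.7e-9 M

Li3PO4(s) ⇌ 3 Li^+ + PO4^3-
Ksp = [Li^+]^3[PO4^3-]
Let s = moles of Li3PO4 that dissolve per litre. [Li^+] = 0.67 + 3s ≈ 0.67, [PO4^3-] = s (since Li^+ from LiNO3 dominates).
Ksp ≈ (0.67)^3 × s
s = 5.7 × 10^-9 M
Check: 3s = 1.7 x 10^-8 ≪ 0.67, so the approximation is valid.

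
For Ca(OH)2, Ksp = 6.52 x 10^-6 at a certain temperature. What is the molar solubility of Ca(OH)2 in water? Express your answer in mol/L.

1.18e-2 M

Ca(OH)2(s) ⇌ Ca^2+(aq) + 2 OH^-(aq)
Ksp = [Ca^2+][OH^-]^2
With molar solubility s: [Ca^2+] = s, [OH^-] = 2s.
Ksp = s(2s)^2 = 4s^3
Solving, s = (6.52 x 10^-6/4)^(1/3) = 1.18 × 10^-2 M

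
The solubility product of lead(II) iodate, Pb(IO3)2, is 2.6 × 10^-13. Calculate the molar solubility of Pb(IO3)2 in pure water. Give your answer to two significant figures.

Pb(IO3)2(s) ⇌ Pb^2+ + 2 IO3^-
Ksp = [Pb^2+][IO3^-]^2
Let s = molar solubility. Then [Pb^2+] = s and [IO3^-] = 2s.
So Ksp = s × (2s)^2 = 4s^3
s^3 = 2.6 × 10^-13 / 4, so s = 4.0 x 10^-5 M

4.0 × 10^-5 M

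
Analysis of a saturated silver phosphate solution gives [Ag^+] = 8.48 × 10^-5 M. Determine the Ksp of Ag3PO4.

Ag3PO4(s) ⇌ 3 Ag^+(aq) + PO4^3-(aq)
Stoichiometry gives [PO4^3-] = (1/3)[Ag^+] = 2.827 × 10^-5 M.
Ksp = [Ag^+]^3[PO4^3-]
Ksp = (8.48 x 10^-5)^3 × 2.827 x 10^-5 = 1.72 × 10^-17

Ksp = 1.72e-17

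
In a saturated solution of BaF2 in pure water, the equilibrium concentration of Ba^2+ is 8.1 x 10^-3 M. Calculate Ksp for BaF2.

BaF2(s) ⇌ Ba^2+ + 2 F^-
Stoichiometry gives [F^-] = (2/1)[Ba^2+] = 1.62 × 10^-2 M.
Ksp = [Ba^2+][F^-]^2
Ksp = 8.1 × 10^-3 × (1.62 × 10^-2)^2 = 2.1 x 10^-6

Ksp ≈ 2.1e-6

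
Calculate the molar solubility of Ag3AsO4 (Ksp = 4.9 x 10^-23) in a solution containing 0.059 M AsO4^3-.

Ag3AsO4(s) ⇌ 3 Ag^+(aq) + AsO4^3-(aq)
Ksp = [Ag^+]^3[AsO4^3-]
Let s be the molar solubility in this solution. [Ag^+] = 3s, [AsO4^3-] = 0.059 + s ≈ 0.059 (Ksp is small, so little additional dissolves).
Ksp ≈ (3s)^3 × 0.059
s = 3.1 x 10^-8 M
Check: s = 3.1 × 10^-8 ≪ 0.059, so the approximation is valid.

s ≈ 3.1 x 10^-8 M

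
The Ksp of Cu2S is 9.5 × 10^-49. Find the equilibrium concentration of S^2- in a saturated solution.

Cu2S(s) ⇌ 2 Cu^+ + S^2-
Ksp = [Cu^+]^2[S^2-]
Let s = molar solubility. Then [Cu^+] = 2s and [S^2-] = s.
So Ksp = (2s)^2 × s = 4s^3
s = (9.5 × 10^-49 / 4)^(1/3) = 6.19 × 10^-17 M
[S^2-] = s = 6.2 × 10^-17 M

[S^2-] ≈ 6.2e-17 M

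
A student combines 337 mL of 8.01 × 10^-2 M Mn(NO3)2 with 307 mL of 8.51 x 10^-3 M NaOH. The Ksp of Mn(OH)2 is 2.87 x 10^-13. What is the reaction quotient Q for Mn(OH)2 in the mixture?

Q = 6.90 x 10^-7

Total volume = 337 + 307 = 644 mL.
[Mn^2+] = 8.01 x 10^-2 × (337/644) = 4.192 × 10^-2 M
[OH^-] = 8.51 × 10^-3 × (307/644) = 4.057 × 10^-3 M
Mn(OH)2(s) <=> Mn^2+(aq) + 2 OH^-(aq), so Q = [Mn^2+][OH^-]^2
Q = (4.192 x 10^-2)(4.057 × 10^-3)^2 = 6.90 x 10^-7
Q > Ksp, so Mn(OH)2 will precipitate.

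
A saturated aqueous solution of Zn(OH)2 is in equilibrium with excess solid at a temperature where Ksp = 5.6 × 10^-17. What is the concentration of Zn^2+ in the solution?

[Zn^2+] ≈ 2.4e-6 M

Zn(OH)2(s) ⇌ Zn^2+(aq) + 2 OH^-(aq)
Ksp = [Zn^2+][OH^-]^2
With molar solubility s: [Zn^2+] = s, [OH^-] = 2s.
Ksp = s(2s)^2 = 4s^3
s = (5.6 × 10^-17 / 4)^(1/3) = 2.41 x 10^-6 M
[Zn^2+] = s = 2.4 x 10^-6 M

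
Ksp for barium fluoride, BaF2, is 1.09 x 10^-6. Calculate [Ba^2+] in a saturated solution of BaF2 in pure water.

[Ba^2+] ≈ 6.48e-3 M

BaF2(s) ⇌ Ba^2+(aq) + 2 F^-(aq)
Ksp = [Ba^2+][F^-]^2
For each mole of BaF2 that dissolves: [Ba^2+] = s, [F^-] = 2s.
Substituting: Ksp = s(2s)^2 = 4s^3
s = (1.09 x 10^-6 / 4)^(1/3) = 6.483 × 10^-3 M
[Ba^2+] = s = 6.48 × 10^-3 M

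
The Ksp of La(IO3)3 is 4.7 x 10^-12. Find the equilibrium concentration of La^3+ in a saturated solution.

[La^3+] ≈ 6.5 × 10^-4 M

La(IO3)3(s) <=> La^3+(aq) + 3 IO3^-(aq)
Ksp = [La^3+][IO3^-]^3
If s mol/L of La(IO3)3 dissolves, [La^3+] = s and [IO3^-] = 3s.
Ksp = s(3s)^3 = 27s^4
Solving, s = (4.7 x 10^-12/27)^(1/4) = 6.46 × 10^-4 M
[La^3+] = s = 6.5 × 10^-4 M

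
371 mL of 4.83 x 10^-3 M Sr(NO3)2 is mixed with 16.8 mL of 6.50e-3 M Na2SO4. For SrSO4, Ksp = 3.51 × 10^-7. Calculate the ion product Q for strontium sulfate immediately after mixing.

Total volume = 371 + 16.8 = 387.8 mL.
[Sr^2+] = 4.83 × 10^-3 × (371/387.8) = 4.621 × 10^-3 M
[SO4^2-] = 6.50 x 10^-3 × (16.8/387.8) = 2.816 × 10^-4 M
SrSO4(s) <=> Sr^2+ + SO4^2-, so Q = [Sr^2+][SO4^2-]
Q = (4.621 x 10^-3)(2.816 x 10^-4) = 1.30 × 10^-6
Q > Ksp, so SrSO4 will precipitate.

Q ≈ 1.30 × 10^-6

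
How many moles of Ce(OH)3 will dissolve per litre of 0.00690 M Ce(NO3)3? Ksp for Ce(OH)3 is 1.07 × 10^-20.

Ce(OH)3(s) <=> Ce^3+(aq) + 3 OH^-(aq)
Ksp = [Ce^3+][OH^-]^3
Let s be the molar solubility in this solution. [Ce^3+] = 0.00690 + s ≈ 0.00690, [OH^-] = 3s (since Ce^3+ from Ce(NO3)3 dominates).
Ksp ≈ 0.00690 × (3s)^3
s = 3.86 × 10^-7 M
Check: s = 3.9 x 10^-7 ≪ 0.00690, so the approximation is valid.

3.86 × 10^-7 M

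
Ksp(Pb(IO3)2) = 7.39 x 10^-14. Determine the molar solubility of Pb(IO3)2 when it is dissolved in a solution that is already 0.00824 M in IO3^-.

1.09e-9 M

Pb(IO3)2(s) ⇌ Pb^2+(aq) + 2 IO3^-(aq)
Ksp = [Pb^2+][IO3^-]^2
Let s be the molar solubility in this solution. [Pb^2+] = s, [IO3^-] = 0.00824 + 2s ≈ 0.00824 (since the IO3^- already present dominates).
Ksp ≈ s × (0.00824)^2
s = 1.09 × 10^-9 M
Check: 2s = 2.2 x 10^-9 ≪ 0.00824, so the approximation is valid.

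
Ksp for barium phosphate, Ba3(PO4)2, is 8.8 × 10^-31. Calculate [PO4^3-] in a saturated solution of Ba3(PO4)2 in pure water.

Ba3(PO4)2(s) <=> 3 Ba^2+(aq) + 2 PO4^3-(aq)
Ksp = [Ba^2+]^3[PO4^3-]^2
With molar solubility s: [Ba^2+] = 3s, [PO4^3-] = 2s.
So Ksp = (3s)^3 × (2s)^2 = 108s^5
s^5 = 8.8 × 10^-31 / 108, so s = 3.82 × 10^-7 M
[PO4^3-] = 2s = 7.6 × 10^-7 M

[PO4^3-] = 7.6 × 10^-7 M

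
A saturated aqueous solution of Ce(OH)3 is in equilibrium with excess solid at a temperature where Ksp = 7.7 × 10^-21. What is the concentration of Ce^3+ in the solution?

Ce(OH)3(s) ⇌ Ce^3+ + 3 OH^-
Ksp = [Ce^3+][OH^-]^3
With molar solubility s: [Ce^3+] = s, [OH^-] = 3s.
Substituting: Ksp = s(3s)^3 = 27s^4
Solving, s = (7.7 × 10^-21/27)^(1/4) = 4.11 x 10^-6 M
[Ce^3+] = s = 4.1 × 10^-6 M

4.1 x 10^-6 M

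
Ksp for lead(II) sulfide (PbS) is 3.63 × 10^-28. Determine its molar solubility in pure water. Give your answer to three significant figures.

s = 1.91 × 10^-14 M

PbS(s) ⇌ Pb^2+(aq) + S^2-(aq)
Ksp = [Pb^2+][S^2-]
Let s = molar solubility. Then [Pb^2+] = s and [S^2-] = s.
Ksp = (s)(s) = s^2
s = (3.63 × 10^-28)^(1/2) = 1.91 × 10^-14 M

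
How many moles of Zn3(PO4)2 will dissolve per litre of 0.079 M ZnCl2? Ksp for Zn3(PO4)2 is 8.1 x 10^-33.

Zn3(PO4)2(s) ⇌ 3 Zn^2+ + 2 PO4^3-
Ksp = [Zn^2+]^3[PO4^3-]^2
If s mol/L dissolves here, [Zn^2+] = 0.079 + 3s ≈ 0.079, [PO4^3-] = 2s (common-ion effect: Zn^2+ is already 0.079 M).
Ksp ≈ (0.079)^3 × (2s)^2
s = 2.0 × 10^-15 M
Check: 3s = 6.1 x 10^-15 ≪ 0.079, so the approximation is valid.

2.0e-15 M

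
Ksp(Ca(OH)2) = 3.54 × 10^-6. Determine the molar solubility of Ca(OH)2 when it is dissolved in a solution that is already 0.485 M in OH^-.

1.50 x 10^-5 M

Ca(OH)2(s) ⇌ Ca^2+(aq) + 2 OH^-(aq)
Ksp = [Ca^2+][OH^-]^2
If s mol/L dissolves here, [Ca^2+] = s, [OH^-] = 0.485 + 2s ≈ 0.485 (Ksp is small, so little additional dissolves).
Ksp ≈ s × (0.485)^2
s = 1.50 × 10^-5 M
Check: 2s = 3.0 × 10^-5 ≪ 0.485, so the approximation is valid.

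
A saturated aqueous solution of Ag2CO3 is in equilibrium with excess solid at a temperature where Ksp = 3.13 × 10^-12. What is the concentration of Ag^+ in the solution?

1.84e-4 M

Ag2CO3(s) ⇌ 2 Ag^+(aq) + CO3^2-(aq)
Ksp = [Ag^+]^2[CO3^2-]
Let s = molar solubility. Then [Ag^+] = 2s and [CO3^2-] = s.
Substituting: Ksp = (2s)^2s = 4s^3
s = (3.13 × 10^-12 / 4)^(1/3) = 9.215 × 10^-5 M
[Ag^+] = 2s = 1.84 x 10^-4 M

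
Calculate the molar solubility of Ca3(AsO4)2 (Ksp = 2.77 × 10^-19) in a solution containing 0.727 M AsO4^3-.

Ca3(AsO4)2(s) ⇌ 3 Ca^2+ + 2 AsO4^3-
Ksp = [Ca^2+]^3[AsO4^3-]^2
If s mol/L dissolves here, [Ca^2+] = 3s, [AsO4^3-] = 0.727 + 2s ≈ 0.727 (common-ion effect: AsO4^3- is already 0.727 M).
Ksp ≈ (3s)^3 × (0.727)^2
s = 2.69 x 10^-7 M
Check: 2s = 5.4 × 10^-7 ≪ 0.727, so the approximation is valid.

2.69e-7 M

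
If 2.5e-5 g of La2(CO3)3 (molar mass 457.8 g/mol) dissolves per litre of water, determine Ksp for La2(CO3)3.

Molar solubility s = (2.5 × 10^-5 g/L) / (457.8 g/mol) = 5.46 × 10^-8 M.
La2(CO3)3(s) ⇌ 2 La^3+ + 3 CO3^2-
With molar solubility s: [La^3+] = 2s, [CO3^2-] = 3s.
Ksp = [La^3+]^2[CO3^2-]^3
So Ksp = (2s)^2 × (3s)^3 = 108s^5
Ksp = 108 × (5.46 × 10^-8)^5 = 5.2 x 10^-35

Ksp ≈ 5.2e-35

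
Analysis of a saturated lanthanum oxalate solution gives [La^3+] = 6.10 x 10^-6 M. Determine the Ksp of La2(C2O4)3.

2.85 × 10^-26

La2(C2O4)3(s) ⇌ 2 La^3+(aq) + 3 C2O4^2-(aq)
Stoichiometry gives [C2O4^2-] = (3/2)[La^3+] = 9.150 x 10^-6 M.
Ksp = [La^3+]^2[C2O4^2-]^3
Ksp = (6.10 × 10^-6)^2 × (9.150 × 10^-6)^3 = 2.85 x 10^-26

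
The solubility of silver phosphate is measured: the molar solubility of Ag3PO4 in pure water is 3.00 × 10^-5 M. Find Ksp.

Ksp ≈ 2.19 × 10^-17

Ag3PO4(s) <=> 3 Ag^+(aq) + PO4^3-(aq)
With molar solubility s: [Ag^+] = 3s, [PO4^3-] = s.
Ksp = [Ag^+]^3[PO4^3-]
Substituting: Ksp = (3s)^3s = 27s^4
With s = 3.00 x 10^-5: Ksp = 2.19 × 10^-17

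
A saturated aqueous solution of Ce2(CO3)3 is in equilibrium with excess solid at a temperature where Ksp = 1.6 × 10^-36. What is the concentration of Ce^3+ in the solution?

Ce2(CO3)3(s) <=> 2 Ce^3+(aq) + 3 CO3^2-(aq)
Ksp = [Ce^3+]^2[CO3^2-]^3
Let s = molar solubility. Then [Ce^3+] = 2s and [CO3^2-] = 3s.
So Ksp = (2s)^2 × (3s)^3 = 108s^5
s^5 = 1.6 × 10^-36 / 108, so s = 2.72 × 10^-8 M
[Ce^3+] = 2s = 5.4 × 10^-8 M

[Ce^3+] ≈ 5.4 × 10^-8 M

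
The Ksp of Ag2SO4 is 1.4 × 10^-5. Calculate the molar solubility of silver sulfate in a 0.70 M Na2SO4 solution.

Ag2SO4(s) ⇌ 2 Ag^+(aq) + SO4^2-(aq)
Ksp = [Ag^+]^2[SO4^2-]
If s mol/L dissolves here, [Ag^+] = 2s, [SO4^2-] = 0.70 + s ≈ 0.70 (common-ion effect: SO4^2- is already 0.70 M).
Ksp ≈ (2s)^2 × 0.70
s = 2.2 x 10^-3 M
Check: s = 2.2 × 10^-3 ≪ 0.70, so the approximation is valid.

s ≈ 2.2 x 10^-3 M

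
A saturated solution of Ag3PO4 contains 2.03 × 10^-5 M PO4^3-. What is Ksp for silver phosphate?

Ag3PO4(s) <=> 3 Ag^+ + PO4^3-
Stoichiometry gives [Ag^+] = (3/1)[PO4^3-] = 6.090 × 10^-5 M.
Ksp = [Ag^+]^3[PO4^3-]
Ksp = (6.090 × 10^-5)^3 × 2.03 × 10^-5 = 4.59 × 10^-18

Ksp = 4.59 x 10^-18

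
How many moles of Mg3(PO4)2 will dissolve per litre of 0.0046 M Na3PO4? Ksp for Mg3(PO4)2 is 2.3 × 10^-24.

s = 1.6e-7 M

Mg3(PO4)2(s) <=> 3 Mg^2+(aq) + 2 PO4^3-(aq)
Ksp = [Mg^2+]^3[PO4^3-]^2
Let s = moles of Mg3(PO4)2 that dissolve per litre. [Mg^2+] = 3s, [PO4^3-] = 0.0046 + 2s ≈ 0.0046 (Ksp is small, so little additional dissolves).
Ksp ≈ (3s)^3 × (0.0046)^2
s = 1.6 × 10^-7 M
Check: 2s = 3.2 × 10^-7 ≪ 0.0046, so the approximation is valid.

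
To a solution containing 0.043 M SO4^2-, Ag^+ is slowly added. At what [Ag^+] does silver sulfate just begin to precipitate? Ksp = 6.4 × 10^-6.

Ag2SO4(s) <=> 2 Ag^+(aq) + SO4^2-(aq)
Ksp = [Ag^+]^2[SO4^2-]
Precipitation begins when Q = Ksp. With [SO4^2-] = 0.043 M:
6.4 × 10^-6 = (0.043) × [Ag^+]^2
[Ag^+] = (6.4 × 10^-6 / 4.3 x 10^-2)^(1/2) = 1.2 × 10^-2 M

[Ag^+] = 0.012 M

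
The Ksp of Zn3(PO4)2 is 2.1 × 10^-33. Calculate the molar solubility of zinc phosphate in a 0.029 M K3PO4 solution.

Zn3(PO4)2(s) <=> 3 Zn^2+ + 2 PO4^3-
Ksp = [Zn^2+]^3[PO4^3-]^2
If s mol/L dissolves here, [Zn^2+] = 3s, [PO4^3-] = 0.029 + 2s ≈ 0.029 (since PO4^3- from K3PO4 dominates).
Ksp ≈ (3s)^3 × (0.029)^2
s = 4.5 x 10^-11 M
Check: 2s = 9.0 × 10^-11 ≪ 0.029, so the approximation is valid.

4.5 x 10^-11 M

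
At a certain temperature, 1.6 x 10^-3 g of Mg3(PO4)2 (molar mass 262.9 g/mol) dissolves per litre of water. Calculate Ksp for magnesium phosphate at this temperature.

Molar solubility s = (1.6 × 10^-3 g/L) / (262.9 g/mol) = 6.09 x 10^-6 M.
Mg3(PO4)2(s) ⇌ 3 Mg^2+ + 2 PO4^3-
With molar solubility s: [Mg^2+] = 3s, [PO4^3-] = 2s.
Ksp = [Mg^2+]^3[PO4^3-]^2
Substituting: Ksp = (3s)^3(2s)^2 = 108s^5
With s = 6.09 × 10^-6: Ksp = 9.0 x 10^-25

9.0 x 10^-25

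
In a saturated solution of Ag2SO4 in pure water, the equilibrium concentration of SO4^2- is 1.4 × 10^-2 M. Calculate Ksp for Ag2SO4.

Ag2SO4(s) ⇌ 2 Ag^+ + SO4^2-
Stoichiometry gives [Ag^+] = (2/1)[SO4^2-] = 2.80 × 10^-2 M.
Ksp = [Ag^+]^2[SO4^2-]
Ksp = (2.80 x 10^-2)^2 × 1.4 × 10^-2 = 1.1 x 10^-5

Ksp = 1.1 x 10^-5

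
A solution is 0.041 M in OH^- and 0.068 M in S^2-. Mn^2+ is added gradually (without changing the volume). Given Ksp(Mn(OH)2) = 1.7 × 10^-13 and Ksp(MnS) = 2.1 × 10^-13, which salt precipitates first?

Each salt begins to precipitate when Q = Ksp, i.e. when [Mn^2+] reaches its threshold.
For Mn(OH)2: 1.7 × 10^-13 = (0.041)^2 × [Mn^2+]  ⇒  [Mn^2+] = 1.0 x 10^-10 M.
For MnS: 2.1 × 10^-13 = 0.068 × [Mn^2+]  ⇒  [Mn^2+] = 3.1 × 10^-12 M.
The salt with the lower threshold [Mn^2+] precipitates first: MnS.

MnS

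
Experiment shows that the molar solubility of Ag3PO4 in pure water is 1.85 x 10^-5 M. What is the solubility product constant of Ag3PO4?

Ag3PO4(s) ⇌ 3 Ag^+ + PO4^3-
For each mole of Ag3PO4 that dissolves: [Ag^+] = 3s, [PO4^3-] = s.
Ksp = [Ag^+]^3[PO4^3-]
Ksp = (3s)^3s = 27s^4
With s = 1.85 x 10^-5: Ksp = 3.16 × 10^-18

Ksp ≈ 3.16 × 10^-18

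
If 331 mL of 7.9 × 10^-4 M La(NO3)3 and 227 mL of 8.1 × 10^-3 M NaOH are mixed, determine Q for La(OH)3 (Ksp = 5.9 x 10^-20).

Q ≈ 1.7 x 10^-11

Total volume = 331 + 227 = 558 mL.
[La^3+] = 7.9 × 10^-4 × (331/558) = 4.69 × 10^-4 M
[OH^-] = 8.1 × 10^-3 × (227/558) = 3.30 × 10^-3 M
La(OH)3(s) ⇌ La^3+ + 3 OH^-, so Q = [La^3+][OH^-]^3
Q = (4.69 × 10^-4)(3.30 × 10^-3)^3 = 1.7 × 10^-11
Q > Ksp, so La(OH)3 will precipitate.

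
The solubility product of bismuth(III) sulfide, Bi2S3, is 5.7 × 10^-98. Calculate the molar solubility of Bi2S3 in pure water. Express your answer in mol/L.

Bi2S3(s) ⇌ 2 Bi^3+(aq) + 3 S^2-(aq)
Ksp = [Bi^3+]^2[S^2-]^3
Let s = molar solubility. Then [Bi^3+] = 2s and [S^2-] = 3s.
Ksp = (2s)^2(3s)^3 = 108s^5
s^5 = 5.7 × 10^-98 / 108, so s = 1.4 × 10^-20 M

s ≈ 1.4 × 10^-20 M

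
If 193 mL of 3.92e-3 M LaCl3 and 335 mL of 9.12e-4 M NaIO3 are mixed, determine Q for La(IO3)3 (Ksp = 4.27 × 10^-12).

2.78 x 10^-13

Total volume = 193 + 335 = 528 mL.
[La^3+] = 3.92 x 10^-3 × (193/528) = 1.433 x 10^-3 M
[IO3^-] = 9.12 x 10^-4 × (335/528) = 5.786 x 10^-4 M
La(IO3)3(s) ⇌ La^3+(aq) + 3 IO3^-(aq), so Q = [La^3+][IO3^-]^3
Q = (1.433 x 10^-3)(5.786 × 10^-4)^3 = 2.78 x 10^-13
Q < Ksp, so no precipitate of La(IO3)3 forms.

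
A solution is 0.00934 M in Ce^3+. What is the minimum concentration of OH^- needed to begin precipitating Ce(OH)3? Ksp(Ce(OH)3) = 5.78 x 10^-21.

[OH^-] ≈ 8.52 × 10^-7 M

Ce(OH)3(s) <=> Ce^3+(aq) + 3 OH^-(aq)
Ksp = [Ce^3+][OH^-]^3
Precipitation begins when Q = Ksp. With [Ce^3+] = 0.00934 M:
5.78 x 10^-21 = (0.00934) × [OH^-]^3
[OH^-] = (5.78 x 10^-21 / 9.34 × 10^-3)^(1/3) = 8.52 × 10^-7 M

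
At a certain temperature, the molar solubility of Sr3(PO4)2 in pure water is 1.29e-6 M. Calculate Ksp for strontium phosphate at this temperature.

Sr3(PO4)2(s) ⇌ 3 Sr^2+(aq) + 2 PO4^3-(aq)
With molar solubility s: [Sr^2+] = 3s, [PO4^3-] = 2s.
Ksp = [Sr^2+]^3[PO4^3-]^2
Ksp = (3s)^3(2s)^2 = 108s^5
With s = 1.29 × 10^-6: Ksp = 3.86 × 10^-28

Ksp = 3.86e-28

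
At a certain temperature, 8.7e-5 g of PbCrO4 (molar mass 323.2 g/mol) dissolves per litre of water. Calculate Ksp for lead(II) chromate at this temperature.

Ksp ≈ 7.2 × 10^-14

Molar solubility s = (8.7 × 10^-5 g/L) / (323.2 g/mol) = 2.69 × 10^-7 M.
PbCrO4(s) ⇌ Pb^2+ + CrO4^2-
With molar solubility s: [Pb^2+] = s, [CrO4^2-] = s.
Ksp = [Pb^2+][CrO4^2-]
Ksp = (s)(s) = s^2
With s = 2.69 × 10^-7: Ksp = 7.2 × 10^-14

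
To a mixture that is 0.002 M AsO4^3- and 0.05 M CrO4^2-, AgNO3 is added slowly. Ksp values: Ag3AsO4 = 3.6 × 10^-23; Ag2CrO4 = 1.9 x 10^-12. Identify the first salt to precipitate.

Ag3AsO4

Precipitation of each salt starts when its ion product equals its Ksp.
For Ag3AsO4: 3.6 × 10^-23 = 0.002 × [Ag^+]^3  ⇒  [Ag^+] = 2.6 × 10^-7 M.
For Ag2CrO4: 1.9 x 10^-12 = 0.05 × [Ag^+]^2  ⇒  [Ag^+] = 6.2 × 10^-6 M.
The salt with the lower threshold [Ag^+] precipitates first: Ag3AsO4.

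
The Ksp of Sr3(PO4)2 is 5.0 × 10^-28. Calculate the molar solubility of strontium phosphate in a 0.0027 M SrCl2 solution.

Sr3(PO4)2(s) ⇌ 3 Sr^2+(aq) + 2 PO4^3-(aq)
Ksp = [Sr^2+]^3[PO4^3-]^2
If s mol/L dissolves here, [Sr^2+] = 0.0027 + 3s ≈ 0.0027, [PO4^3-] = 2s (since Sr^2+ from SrCl2 dominates).
Ksp ≈ (0.0027)^3 × (2s)^2
s = 8.0 × 10^-11 M
Check: 3s = 2.4 × 10^-10 ≪ 0.0027, so the approximation is valid.

s = 8.0 × 10^-11 M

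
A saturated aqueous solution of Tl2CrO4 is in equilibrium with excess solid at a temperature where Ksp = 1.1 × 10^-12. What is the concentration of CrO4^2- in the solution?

Tl2CrO4(s) ⇌ 2 Tl^+ + CrO4^2-
Ksp = [Tl^+]^2[CrO4^2-]
If s mol/L of Tl2CrO4 dissolves, [Tl^+] = 2s and [CrO4^2-] = s.
Substituting: Ksp = (2s)^2s = 4s^3
Solving, s = (1.1 × 10^-12/4)^(1/3) = 6.50 x 10^-5 M
[CrO4^2-] = s = 6.5 × 10^-5 M

[CrO4^2-] = 6.5 × 10^-5 M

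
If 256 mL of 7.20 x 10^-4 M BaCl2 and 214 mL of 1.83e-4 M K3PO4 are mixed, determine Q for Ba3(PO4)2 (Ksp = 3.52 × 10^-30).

Q = 4.19 × 10^-19

Total volume = 256 + 214 = 470 mL.
[Ba^2+] = 7.20 × 10^-4 × (256/470) = 3.922 x 10^-4 M
[PO4^3-] = 1.83 x 10^-4 × (214/470) = 8.332 × 10^-5 M
Ba3(PO4)2(s) ⇌ 3 Ba^2+ + 2 PO4^3-, so Q = [Ba^2+]^3[PO4^3-]^2
Q = (3.922 × 10^-4)^3(8.332 x 10^-5)^2 = 4.19 × 10^-19
Q > Ksp, so Ba3(PO4)2 will precipitate.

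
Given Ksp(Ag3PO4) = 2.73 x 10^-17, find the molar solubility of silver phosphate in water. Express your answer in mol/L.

3.17 × 10^-5 M

Ag3PO4(s) ⇌ 3 Ag^+(aq) + PO4^3-(aq)
Ksp = [Ag^+]^3[PO4^3-]
For each mole of Ag3PO4 that dissolves: [Ag^+] = 3s, [PO4^3-] = s.
Substituting: Ksp = (3s)^3s = 27s^4
s = (2.73 x 10^-17 / 27)^(1/4) = 3.17 x 10^-5 M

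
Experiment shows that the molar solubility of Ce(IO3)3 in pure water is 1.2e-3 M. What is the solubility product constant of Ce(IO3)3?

5.6 × 10^-11

Ce(IO3)3(s) <=> Ce^3+ + 3 IO3^-
If s mol/L of Ce(IO3)3 dissolves, [Ce^3+] = s and [IO3^-] = 3s.
Ksp = [Ce^3+][IO3^-]^3
Ksp = s(3s)^3 = 27s^4
Ksp = 27 × (1.2 x 10^-3)^4 = 5.6 x 10^-11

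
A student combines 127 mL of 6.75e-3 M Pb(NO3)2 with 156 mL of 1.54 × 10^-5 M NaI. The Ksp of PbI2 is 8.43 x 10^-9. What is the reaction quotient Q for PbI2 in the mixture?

Total volume = 127 + 156 = 283 mL.
[Pb^2+] = 6.75 x 10^-3 × (127/283) = 3.029 × 10^-3 M
[I^-] = 1.54 × 10^-5 × (156/283) = 8.489 x 10^-6 M
PbI2(s) <=> Pb^2+ + 2 I^-, so Q = [Pb^2+][I^-]^2
Q = (3.029 x 10^-3)(8.489 × 10^-6)^2 = 2.18 x 10^-13
Q < Ksp, so no precipitate of PbI2 forms.

Q ≈ 2.18 × 10^-13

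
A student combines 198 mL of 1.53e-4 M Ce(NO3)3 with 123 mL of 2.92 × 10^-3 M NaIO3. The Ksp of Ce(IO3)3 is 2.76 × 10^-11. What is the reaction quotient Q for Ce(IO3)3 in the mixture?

Total volume = 198 + 123 = 321 mL.
[Ce^3+] = 1.53 × 10^-4 × (198/321) = 9.437 × 10^-5 M
[IO3^-] = 2.92 x 10^-3 × (123/321) = 1.119 × 10^-3 M
Ce(IO3)3(s) ⇌ Ce^3+(aq) + 3 IO3^-(aq), so Q = [Ce^3+][IO3^-]^3
Q = (9.437 × 10^-5)(1.119 x 10^-3)^3 = 1.32 × 10^-13
Q < Ksp, so no precipitate of Ce(IO3)3 forms.

Q = 1.32 × 10^-13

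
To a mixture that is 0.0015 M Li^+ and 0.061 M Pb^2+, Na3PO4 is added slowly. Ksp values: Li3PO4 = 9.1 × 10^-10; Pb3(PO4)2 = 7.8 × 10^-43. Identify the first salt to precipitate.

Each salt begins to precipitate when Q = Ksp, i.e. when [PO4^3-] reaches its threshold.
For Li3PO4: 9.1 × 10^-10 = (0.0015)^3 × [PO4^3-]  ⇒  [PO4^3-] = 2.7 x 10^-1 M.
For Pb3(PO4)2: 7.8 × 10^-43 = (0.061)^3 × [PO4^3-]^2  ⇒  [PO4^3-] = 5.9 × 10^-20 M.
The salt with the lower threshold [PO4^3-] precipitates first: Pb3(PO4)2.

Pb3(PO4)2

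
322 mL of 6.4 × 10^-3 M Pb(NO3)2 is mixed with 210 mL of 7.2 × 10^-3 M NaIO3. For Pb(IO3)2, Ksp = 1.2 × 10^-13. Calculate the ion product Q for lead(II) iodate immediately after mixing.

3.1 × 10^-8

Total volume = 322 + 210 = 532 mL.
[Pb^2+] = 6.4 x 10^-3 × (322/532) = 3.87 x 10^-3 M
[IO3^-] = 7.2 × 10^-3 × (210/532) = 2.84 × 10^-3 M
Pb(IO3)2(s) ⇌ Pb^2+ + 2 IO3^-, so Q = [Pb^2+][IO3^-]^2
Q = (3.87 × 10^-3)(2.84 × 10^-3)^2 = 3.1 × 10^-8
Q > Ksp, so Pb(IO3)2 will precipitate.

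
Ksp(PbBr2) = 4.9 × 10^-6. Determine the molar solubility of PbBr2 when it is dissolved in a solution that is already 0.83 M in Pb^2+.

PbBr2(s) <=> Pb^2+(aq) + 2 Br^-(aq)
Ksp = [Pb^2+][Br^-]^2
Let s be the molar solubility in this solution. [Pb^2+] = 0.83 + s ≈ 0.83, [Br^-] = 2s (common-ion effect: Pb^2+ is already 0.83 M).
Ksp ≈ 0.83 × (2s)^2
s = 1.2 × 10^-3 M
Check: s = 1.2 × 10^-3 ≪ 0.83, so the approximation is valid.

1.2 × 10^-3 M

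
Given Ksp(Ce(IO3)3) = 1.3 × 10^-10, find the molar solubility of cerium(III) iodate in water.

Ce(IO3)3(s) ⇌ Ce^3+ + 3 IO3^-
Ksp = [Ce^3+][IO3^-]^3
For each mole of Ce(IO3)3 that dissolves: [Ce^3+] = s, [IO3^-] = 3s.
Substituting: Ksp = s(3s)^3 = 27s^4
Solving, s = (1.3 × 10^-10/27)^(1/4) = 1.5 × 10^-3 M

s = 1.5e-3 M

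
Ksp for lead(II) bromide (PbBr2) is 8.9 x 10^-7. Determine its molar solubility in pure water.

s ≈ 6.1 × 10^-3 M

PbBr2(s) <=> Pb^2+(aq) + 2 Br^-(aq)
Ksp = [Pb^2+][Br^-]^2
Let s = molar solubility. Then [Pb^2+] = s and [Br^-] = 2s.
So Ksp = s × (2s)^2 = 4s^3
s^3 = 8.9 x 10^-7 / 4, so s = 6.1 × 10^-3 M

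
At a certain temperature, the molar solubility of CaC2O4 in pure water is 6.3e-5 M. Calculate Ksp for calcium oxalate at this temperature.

CaC2O4(s) ⇌ Ca^2+(aq) + C2O4^2-(aq)
If s mol/L of CaC2O4 dissolves, [Ca^2+] = s and [C2O4^2-] = s.
Ksp = [Ca^2+][C2O4^2-]
Ksp = (s)(s) = s^2
Ksp = (6.3 × 10^-5)^2 = 4.0 × 10^-9

Ksp = 4.0 × 10^-9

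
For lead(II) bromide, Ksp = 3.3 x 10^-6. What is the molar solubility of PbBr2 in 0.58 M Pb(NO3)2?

PbBr2(s) <=> Pb^2+(aq) + 2 Br^-(aq)
Ksp = [Pb^2+][Br^-]^2
Let s = moles of PbBr2 that dissolve per litre. [Pb^2+] = 0.58 + s ≈ 0.58, [Br^-] = 2s (common-ion effect: Pb^2+ is already 0.58 M).
Ksp ≈ 0.58 × (2s)^2
s = 1.2 × 10^-3 M
Check: s = 1.2 × 10^-3 ≪ 0.58, so the approximation is valid.

s = 1.2e-3 M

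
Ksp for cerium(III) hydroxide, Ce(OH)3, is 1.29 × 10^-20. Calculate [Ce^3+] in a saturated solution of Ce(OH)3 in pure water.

Ce(OH)3(s) ⇌ Ce^3+ + 3 OH^-
Ksp = [Ce^3+][OH^-]^3
If s mol/L of Ce(OH)3 dissolves, [Ce^3+] = s and [OH^-] = 3s.
Substituting: Ksp = s(3s)^3 = 27s^4
s^4 = 1.29 × 10^-20 / 27, so s = 4.675 × 10^-6 M
[Ce^3+] = s = 4.68 × 10^-6 M

[Ce^3+] ≈ 4.68 × 10^-6 M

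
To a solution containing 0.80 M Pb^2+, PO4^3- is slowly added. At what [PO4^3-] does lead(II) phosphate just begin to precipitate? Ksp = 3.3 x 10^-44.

Pb3(PO4)2(s) ⇌ 3 Pb^2+ + 2 PO4^3-
Ksp = [Pb^2+]^3[PO4^3-]^2
Precipitation begins when Q = Ksp. With [Pb^2+] = 0.80 M:
3.3 x 10^-44 = (0.80)^3 × [PO4^3-]^2
[PO4^3-] = (3.3 x 10^-44 / 5.12 × 10^-1)^(1/2) = 2.5 × 10^-22 M

2.5 x 10^-22 M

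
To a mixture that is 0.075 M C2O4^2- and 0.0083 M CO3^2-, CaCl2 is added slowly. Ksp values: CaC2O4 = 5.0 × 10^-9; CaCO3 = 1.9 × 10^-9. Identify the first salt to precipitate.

CaC2O4

Precipitation of each salt starts when its ion product equals its Ksp.
For CaC2O4: 5.0 × 10^-9 = 0.075 × [Ca^2+]  ⇒  [Ca^2+] = 6.7 × 10^-8 M.
For CaCO3: 1.9 × 10^-9 = 0.0083 × [Ca^2+]  ⇒  [Ca^2+] = 2.3 × 10^-7 M.
The salt with the lower threshold [Ca^2+] precipitates first: CaC2O4.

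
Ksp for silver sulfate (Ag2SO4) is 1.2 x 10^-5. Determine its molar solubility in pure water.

Ag2SO4(s) <=> 2 Ag^+ + SO4^2-
Ksp = [Ag^+]^2[SO4^2-]
For each mole of Ag2SO4 that dissolves: [Ag^+] = 2s, [SO4^2-] = s.
Ksp = (2s)^2s = 4s^3
Solving, s = (1.2 x 10^-5/4)^(1/3) = 1.4 × 10^-2 M

s = 1.4e-2 M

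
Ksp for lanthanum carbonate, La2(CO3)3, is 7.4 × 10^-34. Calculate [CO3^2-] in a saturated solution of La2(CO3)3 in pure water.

2.8 × 10^-7 M

La2(CO3)3(s) ⇌ 2 La^3+ + 3 CO3^2-
Ksp = [La^3+]^2[CO3^2-]^3
If s mol/L of La2(CO3)3 dissolves, [La^3+] = 2s and [CO3^2-] = 3s.
So Ksp = (2s)^2 × (3s)^3 = 108s^5
Solving, s = (7.4 × 10^-34/108)^(1/5) = 9.27 × 10^-8 M
[CO3^2-] = 3s = 2.8 × 10^-7 M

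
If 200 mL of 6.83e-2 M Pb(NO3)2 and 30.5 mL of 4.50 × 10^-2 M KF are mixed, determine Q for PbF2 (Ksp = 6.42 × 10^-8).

Total volume = 200 + 30.5 = 230.5 mL.
[Pb^2+] = 6.83 x 10^-2 × (200/230.5) = 5.926 x 10^-2 M
[F^-] = 4.50 × 10^-2 × (30.5/230.5) = 5.954 × 10^-3 M
PbF2(s) ⇌ Pb^2+ + 2 F^-, so Q = [Pb^2+][F^-]^2
Q = (5.926 x 10^-2)(5.954 x 10^-3)^2 = 2.10 x 10^-6
Q > Ksp, so PbF2 will precipitate.

Q ≈ 2.10 × 10^-6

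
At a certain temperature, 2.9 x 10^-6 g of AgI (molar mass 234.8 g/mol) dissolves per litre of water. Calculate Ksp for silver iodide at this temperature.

Ksp = 1.5 × 10^-16

Molar solubility s = (2.9 x 10^-6 g/L) / (234.8 g/mol) = 1.24 x 10^-8 M.
AgI(s) ⇌ Ag^+ + I^-
With molar solubility s: [Ag^+] = s, [I^-] = s.
Ksp = [Ag^+][I^-]
Ksp = s^2
With s = 1.24 × 10^-8: Ksp = 1.5 x 10^-16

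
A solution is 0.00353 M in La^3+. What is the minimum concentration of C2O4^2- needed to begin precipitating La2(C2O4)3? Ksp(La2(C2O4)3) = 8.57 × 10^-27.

8.83 × 10^-8 M

La2(C2O4)3(s) ⇌ 2 La^3+ + 3 C2O4^2-
Ksp = [La^3+]^2[C2O4^2-]^3
Precipitation begins when Q = Ksp. With [La^3+] = 0.00353 M:
8.57 × 10^-27 = (0.00353)^2 × [C2O4^2-]^3
[C2O4^2-] = (8.57 × 10^-27 / 1.246 x 10^-5)^(1/3) = 8.83 × 10^-8 M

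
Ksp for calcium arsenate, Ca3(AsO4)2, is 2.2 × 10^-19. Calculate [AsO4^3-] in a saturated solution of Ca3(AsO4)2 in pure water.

Ca3(AsO4)2(s) ⇌ 3 Ca^2+(aq) + 2 AsO4^3-(aq)
Ksp = [Ca^2+]^3[AsO4^3-]^2
Let s = molar solubility. Then [Ca^2+] = 3s and [AsO4^3-] = 2s.
Substituting: Ksp = (3s)^3(2s)^2 = 108s^5
s = (2.2 × 10^-19 / 108)^(1/5) = 7.27 × 10^-5 M
[AsO4^3-] = 2s = 1.5 × 10^-4 M

1.5e-4 M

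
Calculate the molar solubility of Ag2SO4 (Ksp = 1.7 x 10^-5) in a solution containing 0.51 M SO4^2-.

2.9e-3 M

Ag2SO4(s) ⇌ 2 Ag^+(aq) + SO4^2-(aq)
Ksp = [Ag^+]^2[SO4^2-]
Let s be the molar solubility in this solution. [Ag^+] = 2s, [SO4^2-] = 0.51 + s ≈ 0.51 (common-ion effect: SO4^2- is already 0.51 M).
Ksp ≈ (2s)^2 × 0.51
s = 2.9 × 10^-3 M
Check: s = 2.9 × 10^-3 ≪ 0.51, so the approximation is valid.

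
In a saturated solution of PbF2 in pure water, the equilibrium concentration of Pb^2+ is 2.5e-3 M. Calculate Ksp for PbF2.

6.3 x 10^-8

PbF2(s) <=> Pb^2+(aq) + 2 F^-(aq)
Stoichiometry gives [F^-] = (2/1)[Pb^2+] = 5.00 × 10^-3 M.
Ksp = [Pb^2+][F^-]^2
Ksp = 2.5 x 10^-3 × (5.00 x 10^-3)^2 = 6.3 × 10^-8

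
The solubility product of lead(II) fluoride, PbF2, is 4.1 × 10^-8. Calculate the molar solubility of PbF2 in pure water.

s = 2.2 × 10^-3 M

PbF2(s) ⇌ Pb^2+ + 2 F^-
Ksp = [Pb^2+][F^-]^2
If s mol/L of PbF2 dissolves, [Pb^2+] = s and [F^-] = 2s.
Ksp = s(2s)^2 = 4s^3
Solving, s = (4.1 × 10^-8/4)^(1/3) = 2.2 × 10^-3 M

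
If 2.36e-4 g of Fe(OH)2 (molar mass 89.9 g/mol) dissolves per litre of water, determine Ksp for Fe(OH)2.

Molar solubility s = (2.36 x 10^-4 g/L) / (89.9 g/mol) = 2.625 × 10^-6 M.
Fe(OH)2(s) ⇌ Fe^2+(aq) + 2 OH^-(aq)
If s mol/L of Fe(OH)2 dissolves, [Fe^2+] = s and [OH^-] = 2s.
Ksp = [Fe^2+][OH^-]^2
So Ksp = s × (2s)^2 = 4s^3
Ksp = 4 × (2.625 × 10^-6)^3 = 7.24 x 10^-17

7.24e-17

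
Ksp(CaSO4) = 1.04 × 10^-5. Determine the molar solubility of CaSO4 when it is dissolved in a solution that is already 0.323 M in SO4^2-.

s = 3.22 x 10^-5 M

CaSO4(s) ⇌ Ca^2+ + SO4^2-
Ksp = [Ca^2+][SO4^2-]
Let s = moles of CaSO4 that dissolve per litre. [Ca^2+] = s, [SO4^2-] = 0.323 + s ≈ 0.323 (Ksp is small, so little additional dissolves).
Ksp ≈ s × 0.323
s = 3.22 × 10^-5 M
Check: s = 3.2 x 10^-5 ≪ 0.323, so the approximation is valid.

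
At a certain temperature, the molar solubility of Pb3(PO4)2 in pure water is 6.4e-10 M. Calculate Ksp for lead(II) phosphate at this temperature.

Ksp = 1.2 × 10^-44

Pb3(PO4)2(s) ⇌ 3 Pb^2+(aq) + 2 PO4^3-(aq)
If s mol/L of Pb3(PO4)2 dissolves, [Pb^2+] = 3s and [PO4^3-] = 2s.
Ksp = [Pb^2+]^3[PO4^3-]^2
Ksp = (3s)^3(2s)^2 = 108s^5
With s = 6.4 × 10^-10: Ksp = 1.2 x 10^-44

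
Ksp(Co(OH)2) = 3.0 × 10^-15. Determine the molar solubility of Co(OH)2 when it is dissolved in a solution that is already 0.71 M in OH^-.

Co(OH)2(s) ⇌ Co^2+(aq) + 2 OH^-(aq)
Ksp = [Co^2+][OH^-]^2
Let s be the molar solubility in this solution. [Co^2+] = s, [OH^-] = 0.71 + 2s ≈ 0.71 (common-ion effect: OH^- is already 0.71 M).
Ksp ≈ s × (0.71)^2
s = 6.0 × 10^-15 M
Check: 2s = 1.2 x 10^-14 ≪ 0.71, so the approximation is valid.

s ≈ 6.0 × 10^-15 M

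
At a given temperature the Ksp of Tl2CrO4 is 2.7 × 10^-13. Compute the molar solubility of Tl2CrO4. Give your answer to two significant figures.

s = 4.1 × 10^-5 M

Tl2CrO4(s) ⇌ 2 Tl^+(aq) + CrO4^2-(aq)
Ksp = [Tl^+]^2[CrO4^2-]
Let s = molar solubility. Then [Tl^+] = 2s and [CrO4^2-] = s.
Ksp = (2s)^2s = 4s^3
s = (2.7 × 10^-13 / 4)^(1/3) = 4.1 × 10^-5 M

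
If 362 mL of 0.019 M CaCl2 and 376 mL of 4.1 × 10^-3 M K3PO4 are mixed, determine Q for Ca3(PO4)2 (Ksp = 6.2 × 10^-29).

Q ≈ 3.5 x 10^-12

Total volume = 362 + 376 = 738 mL.
[Ca^2+] = 1.9 × 10^-2 × (362/738) = 9.32 × 10^-3 M
[PO4^3-] = 4.1 x 10^-3 × (376/738) = 2.09 × 10^-3 M
Ca3(PO4)2(s) ⇌ 3 Ca^2+(aq) + 2 PO4^3-(aq), so Q = [Ca^2+]^3[PO4^3-]^2
Q = (9.32 × 10^-3)^3(2.09 × 10^-3)^2 = 3.5 x 10^-12
Q > Ksp, so Ca3(PO4)2 will precipitate.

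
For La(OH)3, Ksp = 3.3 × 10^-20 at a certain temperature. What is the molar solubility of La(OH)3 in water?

La(OH)3(s) <=> La^3+(aq) + 3 OH^-(aq)
Ksp = [La^3+][OH^-]^3
Let s = molar solubility. Then [La^3+] = s and [OH^-] = 3s.
So Ksp = s × (3s)^3 = 27s^4
s = (3.3 × 10^-20 / 27)^(1/4) = 5.9 × 10^-6 M

s = 5.9 × 10^-6 M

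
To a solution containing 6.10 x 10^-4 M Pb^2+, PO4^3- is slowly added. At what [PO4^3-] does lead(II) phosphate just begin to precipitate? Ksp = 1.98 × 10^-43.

Pb3(PO4)2(s) ⇌ 3 Pb^2+(aq) + 2 PO4^3-(aq)
Ksp = [Pb^2+]^3[PO4^3-]^2
Precipitation begins when Q = Ksp. With [Pb^2+] = 6.10 x 10^-4 M:
1.98 × 10^-43 = (6.10 x 10^-4)^3 × [PO4^3-]^2
[PO4^3-] = (1.98 × 10^-43 / 2.270 × 10^-10)^(1/2) = 2.95 × 10^-17 M

[PO4^3-] = 2.95e-17 M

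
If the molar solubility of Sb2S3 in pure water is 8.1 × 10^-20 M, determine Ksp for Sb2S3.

Sb2S3(s) ⇌ 2 Sb^3+ + 3 S^2-
Let s = molar solubility. Then [Sb^3+] = 2s and [S^2-] = 3s.
Ksp = [Sb^3+]^2[S^2-]^3
Substituting: Ksp = (2s)^2(3s)^3 = 108s^5
Ksp = 108 × (8.1 x 10^-20)^5 = 3.8 × 10^-94

3.8e-94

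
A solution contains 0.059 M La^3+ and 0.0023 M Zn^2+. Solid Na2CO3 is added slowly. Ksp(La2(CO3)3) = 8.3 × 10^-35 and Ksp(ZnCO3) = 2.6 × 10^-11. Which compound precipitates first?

La2(CO3)3

Precipitation of each salt starts when its ion product equals its Ksp.
For La2(CO3)3: 8.3 × 10^-35 = (0.059)^2 × [CO3^2-]^3  ⇒  [CO3^2-] = 2.9 x 10^-11 M.
For ZnCO3: 2.6 × 10^-11 = 0.0023 × [CO3^2-]  ⇒  [CO3^2-] = 1.1 × 10^-8 M.
The salt with the lower threshold [CO3^2-] precipitates first: La2(CO3)3.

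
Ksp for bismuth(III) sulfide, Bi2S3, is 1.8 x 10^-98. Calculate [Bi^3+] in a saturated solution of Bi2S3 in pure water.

[Bi^3+] ≈ 2.2e-20 M

Bi2S3(s) <=> 2 Bi^3+(aq) + 3 S^2-(aq)
Ksp = [Bi^3+]^2[S^2-]^3
For each mole of Bi2S3 that dissolves: [Bi^3+] = 2s, [S^2-] = 3s.
Ksp = (2s)^2(3s)^3 = 108s^5
s = (1.8 x 10^-98 / 108)^(1/5) = 1.11 x 10^-20 M
[Bi^3+] = 2s = 2.2 x 10^-20 M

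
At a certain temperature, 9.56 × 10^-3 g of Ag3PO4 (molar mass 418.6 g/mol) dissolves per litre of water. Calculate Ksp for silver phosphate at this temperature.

Ksp ≈ 7.35e-18

Molar solubility s = (9.56 x 10^-3 g/L) / (418.6 g/mol) = 2.284 × 10^-5 M.
Ag3PO4(s) <=> 3 Ag^+ + PO4^3-
With molar solubility s: [Ag^+] = 3s, [PO4^3-] = s.
Ksp = [Ag^+]^3[PO4^3-]
Substituting: Ksp = (3s)^3s = 27s^4
With s = 2.284 × 10^-5: Ksp = 7.35 x 10^-18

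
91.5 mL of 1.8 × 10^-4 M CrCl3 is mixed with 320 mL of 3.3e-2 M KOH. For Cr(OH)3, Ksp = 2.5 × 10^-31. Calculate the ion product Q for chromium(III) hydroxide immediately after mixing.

Q ≈ 6.8 x 10^-10

Total volume = 91.5 + 320 = 411.5 mL.
[Cr^3+] = 1.8 x 10^-4 × (91.5/411.5) = 4.00 × 10^-5 M
[OH^-] = 3.3 x 10^-2 × (320/411.5) = 2.57 × 10^-2 M
Cr(OH)3(s) <=> Cr^3+ + 3 OH^-, so Q = [Cr^3+][OH^-]^3
Q = (4.00 × 10^-5)(2.57 × 10^-2)^3 = 6.8 x 10^-10
Q > Ksp, so Cr(OH)3 will precipitate.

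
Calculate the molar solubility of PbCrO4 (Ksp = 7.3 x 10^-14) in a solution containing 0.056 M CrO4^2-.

PbCrO4(s) <=> Pb^2+ + CrO4^2-
Ksp = [Pb^2+][CrO4^2-]
If s mol/L dissolves here, [Pb^2+] = s, [CrO4^2-] = 0.056 + s ≈ 0.056 (Ksp is small, so little additional dissolves).
Ksp ≈ s × 0.056
s = 1.3 × 10^-12 M
Check: s = 1.3 × 10^-12 ≪ 0.056, so the approximation is valid.

s ≈ 1.3 × 10^-12 M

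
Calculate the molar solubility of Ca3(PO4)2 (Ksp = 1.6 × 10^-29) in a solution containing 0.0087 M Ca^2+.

s ≈ 2.5e-12 M

Ca3(PO4)2(s) <=> 3 Ca^2+(aq) + 2 PO4^3-(aq)
Ksp = [Ca^2+]^3[PO4^3-]^2
Let s = moles of Ca3(PO4)2 that dissolve per litre. [Ca^2+] = 0.0087 + 3s ≈ 0.0087, [PO4^3-] = 2s (common-ion effect: Ca^2+ is already 0.0087 M).
Ksp ≈ (0.0087)^3 × (2s)^2
s = 2.5 x 10^-12 M
Check: 3s = 7.4 x 10^-12 ≪ 0.0087, so the approximation is valid.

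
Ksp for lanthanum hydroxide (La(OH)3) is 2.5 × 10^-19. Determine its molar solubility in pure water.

9.8e-6 M

La(OH)3(s) ⇌ La^3+ + 3 OH^-
Ksp = [La^3+][OH^-]^3
For each mole of La(OH)3 that dissolves: [La^3+] = s, [OH^-] = 3s.
Substituting: Ksp = s(3s)^3 = 27s^4
Solving, s = (2.5 × 10^-19/27)^(1/4) = 9.8 x 10^-6 M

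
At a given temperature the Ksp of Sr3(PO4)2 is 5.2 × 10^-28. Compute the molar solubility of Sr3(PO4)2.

s = 1.4 x 10^-6 M

Sr3(PO4)2(s) <=> 3 Sr^2+ + 2 PO4^3-
Ksp = [Sr^2+]^3[PO4^3-]^2
With molar solubility s: [Sr^2+] = 3s, [PO4^3-] = 2s.
Ksp = (3s)^3(2s)^2 = 108s^5
s = (5.2 × 10^-28 / 108)^(1/5) = 1.4 × 10^-6 M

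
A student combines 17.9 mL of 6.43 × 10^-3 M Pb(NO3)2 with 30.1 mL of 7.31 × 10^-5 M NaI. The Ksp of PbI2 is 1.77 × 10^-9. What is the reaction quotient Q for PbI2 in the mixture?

Total volume = 17.9 + 30.1 = 48 mL.
[Pb^2+] = 6.43 x 10^-3 × (17.9/48) = 2.398 x 10^-3 M
[I^-] = 7.31 × 10^-5 × (30.1/48) = 4.584 x 10^-5 M
PbI2(s) ⇌ Pb^2+(aq) + 2 I^-(aq), so Q = [Pb^2+][I^-]^2
Q = (2.398 x 10^-3)(4.584 × 10^-5)^2 = 5.04 x 10^-12
Q < Ksp, so no precipitate of PbI2 forms.

5.04 × 10^-12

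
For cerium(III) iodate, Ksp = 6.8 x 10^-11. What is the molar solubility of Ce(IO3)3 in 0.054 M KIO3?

Ce(IO3)3(s) <=> Ce^3+(aq) + 3 IO3^-(aq)
Ksp = [Ce^3+][IO3^-]^3
If s mol/L dissolves here, [Ce^3+] = s, [IO3^-] = 0.054 + 3s ≈ 0.054 (since IO3^- from KIO3 dominates).
Ksp ≈ s × (0.054)^3
s = 4.3 × 10^-7 M
Check: 3s = 1.3 x 10^-6 ≪ 0.054, so the approximation is valid.

4.3e-7 M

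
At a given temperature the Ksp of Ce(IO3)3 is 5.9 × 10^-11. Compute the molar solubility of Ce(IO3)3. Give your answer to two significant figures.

Ce(IO3)3(s) <=> Ce^3+(aq) + 3 IO3^-(aq)
Ksp = [Ce^3+][IO3^-]^3
Let s = molar solubility. Then [Ce^3+] = s and [IO3^-] = 3s.
Substituting: Ksp = s(3s)^3 = 27s^4
Solving, s = (5.9 × 10^-11/27)^(1/4) = 1.2 × 10^-3 M

s ≈ 1.2e-3 M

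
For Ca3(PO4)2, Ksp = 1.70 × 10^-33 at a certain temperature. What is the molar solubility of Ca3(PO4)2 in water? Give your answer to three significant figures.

s = 1.09e-7 M

Ca3(PO4)2(s) ⇌ 3 Ca^2+(aq) + 2 PO4^3-(aq)
Ksp = [Ca^2+]^3[PO4^3-]^2
For each mole of Ca3(PO4)2 that dissolves: [Ca^2+] = 3s, [PO4^3-] = 2s.
So Ksp = (3s)^3 × (2s)^2 = 108s^5
Solving, s = (1.70 × 10^-33/108)^(1/5) = 1.09 × 10^-7 M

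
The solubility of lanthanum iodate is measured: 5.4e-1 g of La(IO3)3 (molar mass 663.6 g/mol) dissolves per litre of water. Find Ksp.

Ksp ≈ 1.2 x 10^-11

Molar solubility s = (5.4 × 10^-1 g/L) / (663.6 g/mol) = 8.14 × 10^-4 M.
La(IO3)3(s) ⇌ La^3+ + 3 IO3^-
With molar solubility s: [La^3+] = s, [IO3^-] = 3s.
Ksp = [La^3+][IO3^-]^3
Substituting: Ksp = s(3s)^3 = 27s^4
Ksp = 27 × (8.14 × 10^-4)^4 = 1.2 × 10^-11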